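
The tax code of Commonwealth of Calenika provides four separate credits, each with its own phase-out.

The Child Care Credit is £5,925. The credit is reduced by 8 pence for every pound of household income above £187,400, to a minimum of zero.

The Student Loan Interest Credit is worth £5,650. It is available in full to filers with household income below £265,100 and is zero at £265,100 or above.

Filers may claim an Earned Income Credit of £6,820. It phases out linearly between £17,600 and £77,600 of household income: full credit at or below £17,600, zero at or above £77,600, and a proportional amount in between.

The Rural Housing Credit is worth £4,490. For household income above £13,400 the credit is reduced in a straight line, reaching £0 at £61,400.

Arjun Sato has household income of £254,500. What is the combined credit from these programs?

Child Care Credit: 8% of the £67,100 excess over £187,400 is £5,368; credit = £5,925 − £5,368 = £557.
Student Loan Interest Credit: £254,500 is below the £265,100 cutoff, so the full £5,650 applies.
Earned Income Credit: £254,500 is at or above £77,600, so the credit is £0.
Rural Housing Credit: £254,500 is at or above £61,400, so the credit is £0.
Total: £557 + £5,650 + £0 + £0 = £6,207.

£6,207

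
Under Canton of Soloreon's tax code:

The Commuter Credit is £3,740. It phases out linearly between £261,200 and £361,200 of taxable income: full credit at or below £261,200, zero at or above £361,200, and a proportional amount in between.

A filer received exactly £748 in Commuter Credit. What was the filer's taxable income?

£341,200

£748 is 748/3,740 of the full £3,740, so 2,992/3,740 of the £100,000 range has been used: income = £261,200 + £100,000 × 2,992/3,740 = £341,200.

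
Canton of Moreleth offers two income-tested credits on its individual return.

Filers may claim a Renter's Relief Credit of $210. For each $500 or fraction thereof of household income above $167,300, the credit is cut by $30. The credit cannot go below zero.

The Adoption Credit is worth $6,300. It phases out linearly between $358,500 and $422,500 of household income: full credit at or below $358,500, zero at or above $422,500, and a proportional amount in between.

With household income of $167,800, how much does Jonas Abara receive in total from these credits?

Renter's Relief Credit: income exceeds $167,300 by $500, which is 1 full-or-partial $500 increment; reduction = 1 × $30 = $30, leaving $180.
Adoption Credit: $167,800 is at or below the $358,500 threshold, so the full $6,300 applies.
Total: $180 + $6,300 = $6,480.

$6,480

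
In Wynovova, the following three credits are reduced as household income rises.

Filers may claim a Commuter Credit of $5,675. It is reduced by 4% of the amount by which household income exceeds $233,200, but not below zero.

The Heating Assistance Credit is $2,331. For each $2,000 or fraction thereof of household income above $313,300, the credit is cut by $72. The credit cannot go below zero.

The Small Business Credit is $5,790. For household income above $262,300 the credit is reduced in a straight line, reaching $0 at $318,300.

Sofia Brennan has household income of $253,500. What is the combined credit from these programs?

$12,984

Commuter Credit: 4% of the $20,300 excess over $233,200 is $812; credit = $5,675 − $812 = $4,863.
Heating Assistance Credit: $253,500 is at or below the $313,300 threshold, so the full $2,331 applies.
Small Business Credit: $253,500 is at or below the $262,300 threshold, so the full $5,790 applies.
Total: $4,863 + $2,331 + $5,790 = $12,984.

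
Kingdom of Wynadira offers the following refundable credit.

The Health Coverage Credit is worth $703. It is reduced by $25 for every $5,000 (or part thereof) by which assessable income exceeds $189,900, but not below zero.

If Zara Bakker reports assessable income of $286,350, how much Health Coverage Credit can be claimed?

Health Coverage Credit: income exceeds $189,900 by $96,450, which is 20 full-or-partial $5,000 increments; reduction = 20 × $25 = $500, leaving $203.

$203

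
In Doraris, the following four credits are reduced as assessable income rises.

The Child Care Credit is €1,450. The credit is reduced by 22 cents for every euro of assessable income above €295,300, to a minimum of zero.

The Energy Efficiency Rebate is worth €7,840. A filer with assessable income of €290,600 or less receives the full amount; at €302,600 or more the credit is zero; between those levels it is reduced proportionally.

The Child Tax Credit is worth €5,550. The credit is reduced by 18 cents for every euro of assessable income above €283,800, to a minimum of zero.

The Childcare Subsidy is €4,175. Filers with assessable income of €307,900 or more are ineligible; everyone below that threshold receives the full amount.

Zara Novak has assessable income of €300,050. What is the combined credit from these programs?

€8,871

Child Care Credit: 22% of the €4,750 excess over €295,300 is €1,045; credit = €1,450 − €1,045 = €405.
Energy Efficiency Rebate: €300,050 is €9,450 into a €12,000 phase-out range, leaving 2,550/12,000 of the credit: €7,840 × 2,550/12,000 = €1,666.
Child Tax Credit: 18% of the €16,250 excess over €283,800 is €2,925; credit = €5,550 − €2,925 = €2,625.
Childcare Subsidy: €300,050 is below the €307,900 cutoff, so the full €4,175 applies.
Total: €405 + €1,666 + €2,625 + €4,175 = €8,871.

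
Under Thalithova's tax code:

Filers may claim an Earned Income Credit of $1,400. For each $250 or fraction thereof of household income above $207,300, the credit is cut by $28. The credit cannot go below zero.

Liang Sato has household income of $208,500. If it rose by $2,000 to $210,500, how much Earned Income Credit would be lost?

At $208,500 — income exceeds $207,300 by $1,200, which is 5 full-or-partial $250 increments; reduction = 5 × $28 = $140, leaving $1,260.
At $210,500 — income exceeds $207,300 by $3,200, which is 13 full-or-partial $250 increments; reduction = 13 × $28 = $364, leaving $1,036.
Lost: $1,260 − $1,036 = $224.

$224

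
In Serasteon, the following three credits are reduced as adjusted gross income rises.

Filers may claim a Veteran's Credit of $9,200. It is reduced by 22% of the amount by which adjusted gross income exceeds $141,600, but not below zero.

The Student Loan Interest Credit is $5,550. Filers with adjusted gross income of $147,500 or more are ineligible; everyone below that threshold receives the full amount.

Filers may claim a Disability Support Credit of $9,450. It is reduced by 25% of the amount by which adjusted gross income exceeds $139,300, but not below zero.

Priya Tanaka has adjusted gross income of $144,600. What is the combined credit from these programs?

Veteran's Credit: 22% of the $3,000 excess over $141,600 is $660; credit = $9,200 − $660 = $8,540.
Student Loan Interest Credit: $144,600 is below the $147,500 cutoff, so the full $5,550 applies.
Disability Support Credit: 25% of the $5,300 excess over $139,300 is $1,325; credit = $9,450 − $1,325 = $8,125.
Total: $8,540 + $5,550 + $8,125 = $22,215.

$22,215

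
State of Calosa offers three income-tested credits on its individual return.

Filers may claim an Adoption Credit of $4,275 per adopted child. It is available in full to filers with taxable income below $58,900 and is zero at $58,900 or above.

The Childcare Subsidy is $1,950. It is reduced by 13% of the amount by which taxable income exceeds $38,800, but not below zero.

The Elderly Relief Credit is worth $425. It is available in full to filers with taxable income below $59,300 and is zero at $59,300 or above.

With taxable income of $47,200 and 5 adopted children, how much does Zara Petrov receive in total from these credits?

Adoption Credit: base = 5 × $4,275 = $21,375. $47,200 is below the $58,900 cutoff, so the full $21,375 applies.
Childcare Subsidy: 13% of the $8,400 excess over $38,800 is $1,092; credit = $1,950 − $1,092 = $858.
Elderly Relief Credit: $47,200 is below the $59,300 cutoff, so the full $425 applies.
Total: $21,375 + $858 + $425 = $22,658.

$22,658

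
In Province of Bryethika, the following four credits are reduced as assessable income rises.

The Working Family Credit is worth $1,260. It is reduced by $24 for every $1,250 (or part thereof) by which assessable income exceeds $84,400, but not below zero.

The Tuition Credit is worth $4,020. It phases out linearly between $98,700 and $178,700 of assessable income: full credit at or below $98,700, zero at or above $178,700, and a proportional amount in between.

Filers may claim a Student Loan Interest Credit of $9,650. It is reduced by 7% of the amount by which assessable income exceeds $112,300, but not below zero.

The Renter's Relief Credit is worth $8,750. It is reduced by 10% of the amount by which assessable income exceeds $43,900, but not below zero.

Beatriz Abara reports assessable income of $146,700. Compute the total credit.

Working Family Credit: income exceeds $84,400 by $62,300, which is 50 full-or-partial $1,250 increments; reduction = 50 × $24 = $1,200, leaving $60.
Tuition Credit: $146,700 is $48,000 into a $80,000 phase-out range, leaving 32,000/80,000 of the credit: $4,020 × 32,000/80,000 = $1,608.
Student Loan Interest Credit: 7% of the $34,400 excess over $112,300 is $2,408; credit = $9,650 − $2,408 = $7,242.
Renter's Relief Credit: 10% of the $102,800 excess over $43,900 is $10,280 ≥ base, so the credit is $0.
Total: $60 + $1,608 + $7,242 + $0 = $8,910.

$8,910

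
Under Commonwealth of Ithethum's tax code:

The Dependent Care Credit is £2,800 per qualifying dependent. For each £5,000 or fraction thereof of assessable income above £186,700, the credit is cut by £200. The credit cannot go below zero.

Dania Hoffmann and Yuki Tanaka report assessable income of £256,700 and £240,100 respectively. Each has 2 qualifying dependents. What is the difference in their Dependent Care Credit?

£600

Dania (£256,700): Dependent Care Credit: base = 2 × £2,800 = £5,600. income exceeds £186,700 by £70,000, which is 14 full-or-partial £5,000 increments; reduction = 14 × £200 = £2,800, leaving £2,800.
Yuki (£240,100): Dependent Care Credit: base = 2 × £2,800 = £5,600. income exceeds £186,700 by £53,400, which is 11 full-or-partial £5,000 increments; reduction = 11 × £200 = £2,200, leaving £3,400.
Difference: |£2,800 − £3,400| = £600.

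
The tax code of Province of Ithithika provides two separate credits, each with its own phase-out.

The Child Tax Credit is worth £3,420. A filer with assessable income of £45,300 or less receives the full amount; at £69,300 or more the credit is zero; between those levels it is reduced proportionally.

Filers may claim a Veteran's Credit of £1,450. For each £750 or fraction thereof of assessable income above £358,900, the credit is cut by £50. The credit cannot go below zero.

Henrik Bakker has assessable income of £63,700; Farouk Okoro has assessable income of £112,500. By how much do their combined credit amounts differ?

Henrik (£63,700): Child Tax Credit: £63,700 is £18,400 into a £24,000 phase-out range, leaving 5,600/24,000 of the credit: £3,420 × 5,600/24,000 = £798. Veteran's Credit: £63,700 is at or below the £358,900 threshold, so the full £1,450 applies. total £798 + £1,450 = £2,248
Farouk (£112,500): Child Tax Credit: £112,500 is at or above £69,300, so the credit is £0. Veteran's Credit: £112,500 is at or below the £358,900 threshold, so the full £1,450 applies. total £0 + £1,450 = £1,450
Difference: |£2,248 − £1,450| = £798.

£798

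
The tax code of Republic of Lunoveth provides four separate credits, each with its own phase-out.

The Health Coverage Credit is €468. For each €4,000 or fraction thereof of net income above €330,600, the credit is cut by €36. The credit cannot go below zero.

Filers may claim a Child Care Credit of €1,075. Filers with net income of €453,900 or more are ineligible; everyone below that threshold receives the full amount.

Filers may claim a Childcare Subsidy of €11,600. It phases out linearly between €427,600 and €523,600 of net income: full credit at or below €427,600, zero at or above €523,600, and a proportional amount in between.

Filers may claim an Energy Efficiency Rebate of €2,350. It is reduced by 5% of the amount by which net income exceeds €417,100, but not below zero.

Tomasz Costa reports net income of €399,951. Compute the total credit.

€15,025

Health Coverage Credit: income exceeds €330,600 by €69,351 → 18 increments × €36 = €648 ≥ base, so the credit is €0.
Child Care Credit: €399,951 is below the €453,900 cutoff, so the full €1,075 applies.
Childcare Subsidy: €399,951 is at or below the €427,600 threshold, so the full €11,600 applies.
Energy Efficiency Rebate: €399,951 is at or below the €417,100 threshold, so the full €2,350 applies.
Total: €0 + €1,075 + €11,600 + €2,350 = €15,025.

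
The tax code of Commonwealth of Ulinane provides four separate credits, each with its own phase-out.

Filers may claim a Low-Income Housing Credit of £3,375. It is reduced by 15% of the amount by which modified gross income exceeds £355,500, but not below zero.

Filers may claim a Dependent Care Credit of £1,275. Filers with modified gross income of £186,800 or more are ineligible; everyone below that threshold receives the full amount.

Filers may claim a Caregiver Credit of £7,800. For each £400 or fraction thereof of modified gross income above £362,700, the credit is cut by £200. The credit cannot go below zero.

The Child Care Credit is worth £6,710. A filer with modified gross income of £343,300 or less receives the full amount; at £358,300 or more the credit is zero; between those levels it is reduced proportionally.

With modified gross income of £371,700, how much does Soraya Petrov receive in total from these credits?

£4,145

Low-Income Housing Credit: 15% of the £16,200 excess over £355,500 is £2,430; credit = £3,375 − £2,430 = £945.
Dependent Care Credit: £371,700 meets or exceeds the £186,800 cutoff, so the credit is £0.
Caregiver Credit: income exceeds £362,700 by £9,000, which is 23 full-or-partial £400 increments; reduction = 23 × £200 = £4,600, leaving £3,200.
Child Care Credit: £371,700 is at or above £358,300, so the credit is £0.
Total: £945 + £0 + £3,200 + £0 = £4,145.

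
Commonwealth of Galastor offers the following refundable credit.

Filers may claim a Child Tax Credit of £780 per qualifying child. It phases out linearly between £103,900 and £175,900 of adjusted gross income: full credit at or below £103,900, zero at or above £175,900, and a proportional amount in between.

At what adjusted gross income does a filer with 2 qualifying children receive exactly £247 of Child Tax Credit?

Full credit = 2 × £780 = £1,560.
£247 is 247/1,560 of the full £1,560, so 1,313/1,560 of the £72,000 range has been used: income = £103,900 + £72,000 × 1,313/1,560 = £164,500.

£164,500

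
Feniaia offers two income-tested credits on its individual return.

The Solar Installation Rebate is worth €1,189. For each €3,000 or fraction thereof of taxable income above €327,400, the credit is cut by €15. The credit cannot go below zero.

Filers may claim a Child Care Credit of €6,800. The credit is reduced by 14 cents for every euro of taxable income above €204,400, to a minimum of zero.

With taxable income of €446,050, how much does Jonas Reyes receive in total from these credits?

€589

Solar Installation Rebate: income exceeds €327,400 by €118,650, which is 40 full-or-partial €3,000 increments; reduction = 40 × €15 = €600, leaving €589.
Child Care Credit: 14% of the €241,650 excess over €204,400 is €33,831 ≥ base, so the credit is €0.
Total: €589 + €0 = €589.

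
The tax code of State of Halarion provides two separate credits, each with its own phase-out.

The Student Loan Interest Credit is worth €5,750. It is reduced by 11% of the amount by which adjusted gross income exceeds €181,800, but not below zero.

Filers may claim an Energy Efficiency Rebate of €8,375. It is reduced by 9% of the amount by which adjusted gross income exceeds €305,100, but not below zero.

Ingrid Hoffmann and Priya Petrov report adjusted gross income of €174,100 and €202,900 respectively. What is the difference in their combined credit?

Ingrid (€174,100): Student Loan Interest Credit: €174,100 is at or below the €181,800 threshold, so the full €5,750 applies. Energy Efficiency Rebate: €174,100 is at or below the €305,100 threshold, so the full €8,375 applies. total €5,750 + €8,375 = €14,125
Priya (€202,900): Student Loan Interest Credit: 11% of the €21,100 excess over €181,800 is €2,321; credit = €5,750 − €2,321 = €3,429. Energy Efficiency Rebate: €202,900 is at or below the €305,100 threshold, so the full €8,375 applies. total €3,429 + €8,375 = €11,804
Difference: |€14,125 − €11,804| = €2,321.

€2,321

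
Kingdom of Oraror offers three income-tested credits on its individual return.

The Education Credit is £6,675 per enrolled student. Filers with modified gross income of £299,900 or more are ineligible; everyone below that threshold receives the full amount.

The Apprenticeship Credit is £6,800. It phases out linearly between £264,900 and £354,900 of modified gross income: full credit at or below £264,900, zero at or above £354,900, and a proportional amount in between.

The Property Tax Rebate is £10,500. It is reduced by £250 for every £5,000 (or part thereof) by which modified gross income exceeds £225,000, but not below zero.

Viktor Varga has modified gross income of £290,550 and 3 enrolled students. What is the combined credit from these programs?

£31,887

Education Credit: base = 3 × £6,675 = £20,025. £290,550 is below the £299,900 cutoff, so the full £20,025 applies.
Apprenticeship Credit: £290,550 is £25,650 into a £90,000 phase-out range, leaving 64,350/90,000 of the credit: £6,800 × 64,350/90,000 = £4,862.
Property Tax Rebate: income exceeds £225,000 by £65,550, which is 14 full-or-partial £5,000 increments; reduction = 14 × £250 = £3,500, leaving £7,000.
Total: £20,025 + £4,862 + £7,000 = £31,887.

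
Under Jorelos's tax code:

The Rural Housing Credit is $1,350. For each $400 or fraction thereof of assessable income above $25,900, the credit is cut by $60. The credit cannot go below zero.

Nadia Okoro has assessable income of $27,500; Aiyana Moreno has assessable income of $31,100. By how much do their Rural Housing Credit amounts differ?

Nadia ($27,500): Rural Housing Credit: income exceeds $25,900 by $1,600, which is 4 full-or-partial $400 increments; reduction = 4 × $60 = $240, leaving $1,110.
Aiyana ($31,100): Rural Housing Credit: income exceeds $25,900 by $5,200, which is 13 full-or-partial $400 increments; reduction = 13 × $60 = $780, leaving $570.
Difference: |$1,110 − $570| = $540.

$540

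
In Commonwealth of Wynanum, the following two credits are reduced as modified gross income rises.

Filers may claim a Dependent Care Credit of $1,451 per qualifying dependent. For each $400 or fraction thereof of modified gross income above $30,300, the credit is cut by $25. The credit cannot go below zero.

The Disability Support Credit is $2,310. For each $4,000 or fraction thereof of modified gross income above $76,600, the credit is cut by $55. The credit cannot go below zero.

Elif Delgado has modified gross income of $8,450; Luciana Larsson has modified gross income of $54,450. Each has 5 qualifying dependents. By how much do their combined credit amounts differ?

Elif ($8,450): Dependent Care Credit: base = 5 × $1,451 = $7,255. $8,450 is at or below the $30,300 threshold, so the full $7,255 applies. Disability Support Credit: $8,450 is at or below the $76,600 threshold, so the full $2,310 applies. total $7,255 + $2,310 = $9,565
Luciana ($54,450): Dependent Care Credit: base = 5 × $1,451 = $7,255. income exceeds $30,300 by $24,150, which is 61 full-or-partial $400 increments; reduction = 61 × $25 = $1,525, leaving $5,730. Disability Support Credit: $54,450 is at or below the $76,600 threshold, so the full $2,310 applies. total $5,730 + $2,310 = $8,040
Difference: |$9,565 − $8,040| = $1,525.

$1,525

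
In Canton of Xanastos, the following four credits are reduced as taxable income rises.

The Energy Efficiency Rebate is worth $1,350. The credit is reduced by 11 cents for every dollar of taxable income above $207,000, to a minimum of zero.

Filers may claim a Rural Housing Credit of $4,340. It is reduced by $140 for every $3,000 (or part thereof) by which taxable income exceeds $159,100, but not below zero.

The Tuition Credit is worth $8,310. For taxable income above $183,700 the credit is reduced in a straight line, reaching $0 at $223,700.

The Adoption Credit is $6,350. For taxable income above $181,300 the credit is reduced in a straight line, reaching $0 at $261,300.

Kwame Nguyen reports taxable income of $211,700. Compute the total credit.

$9,083

Energy Efficiency Rebate: 11% of the $4,700 excess over $207,000 is $517; credit = $1,350 − $517 = $833.
Rural Housing Credit: income exceeds $159,100 by $52,600, which is 18 full-or-partial $3,000 increments; reduction = 18 × $140 = $2,520, leaving $1,820.
Tuition Credit: $211,700 is $28,000 into a $40,000 phase-out range, leaving 12,000/40,000 of the credit: $8,310 × 12,000/40,000 = $2,493.
Adoption Credit: $211,700 is $30,400 into a $80,000 phase-out range, leaving 49,600/80,000 of the credit: $6,350 × 49,600/80,000 = $3,937.
Total: $833 + $1,820 + $2,493 + $3,937 = $9,083.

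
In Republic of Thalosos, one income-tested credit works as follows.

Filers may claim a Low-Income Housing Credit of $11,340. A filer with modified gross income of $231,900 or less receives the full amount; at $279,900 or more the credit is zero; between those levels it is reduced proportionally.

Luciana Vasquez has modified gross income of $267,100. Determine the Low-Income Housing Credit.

$3,024

Low-Income Housing Credit: $267,100 is $35,200 into a $48,000 phase-out range, leaving 12,800/48,000 of the credit: $11,340 × 12,800/48,000 = $3,024.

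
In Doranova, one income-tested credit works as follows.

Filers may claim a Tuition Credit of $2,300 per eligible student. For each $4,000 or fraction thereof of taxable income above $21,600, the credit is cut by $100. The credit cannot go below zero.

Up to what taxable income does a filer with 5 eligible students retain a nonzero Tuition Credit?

Full credit = 5 × $2,300 = $11,500.
After 114 increments the reduction is 114 × $100 = $11,400, leaving $100; one more increment wipes it out. Increment 114 ends at excess 114 × $4,000 = $456,000, so the highest qualifying income is $21,600 + $456,000 = $477,600.

$477,600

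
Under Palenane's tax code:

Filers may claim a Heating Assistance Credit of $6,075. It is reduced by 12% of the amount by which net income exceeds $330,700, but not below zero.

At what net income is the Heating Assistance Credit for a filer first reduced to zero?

The credit falls by 12% of each dollar above $330,700, so it reaches zero when the excess is $6,075 / 12% = $50,625: income = $330,700 + $50,625 = $381,325.

$381,325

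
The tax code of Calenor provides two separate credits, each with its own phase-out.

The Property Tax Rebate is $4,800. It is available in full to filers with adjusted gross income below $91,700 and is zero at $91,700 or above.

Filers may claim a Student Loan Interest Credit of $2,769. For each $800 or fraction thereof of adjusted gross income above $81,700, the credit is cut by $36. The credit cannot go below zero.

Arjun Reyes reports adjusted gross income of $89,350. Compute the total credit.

Property Tax Rebate: $89,350 is below the $91,700 cutoff, so the full $4,800 applies.
Student Loan Interest Credit: income exceeds $81,700 by $7,650, which is 10 full-or-partial $800 increments; reduction = 10 × $36 = $360, leaving $2,409.
Total: $4,800 + $2,409 = $7,209.

$7,209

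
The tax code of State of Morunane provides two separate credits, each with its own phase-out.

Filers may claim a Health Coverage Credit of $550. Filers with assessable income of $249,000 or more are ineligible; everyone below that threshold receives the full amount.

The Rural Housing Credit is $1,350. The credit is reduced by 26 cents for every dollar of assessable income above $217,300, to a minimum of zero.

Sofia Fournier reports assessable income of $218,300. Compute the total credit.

$1,640

Health Coverage Credit: $218,300 is below the $249,000 cutoff, so the full $550 applies.
Rural Housing Credit: 26% of the $1,000 excess over $217,300 is $260; credit = $1,350 − $260 = $1,090.
Total: $550 + $1,090 = $1,640.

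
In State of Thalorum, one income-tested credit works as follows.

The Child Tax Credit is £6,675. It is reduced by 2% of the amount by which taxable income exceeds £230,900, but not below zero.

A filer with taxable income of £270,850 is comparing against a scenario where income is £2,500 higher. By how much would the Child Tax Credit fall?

£50

At £270,850 — 2% of the £39,950 excess over £230,900 is £799; credit = £6,675 − £799 = £5,876.
At £273,350 — 2% of the £42,450 excess over £230,900 is £849; credit = £6,675 − £849 = £5,826.
Lost: £5,876 − £5,826 = £50.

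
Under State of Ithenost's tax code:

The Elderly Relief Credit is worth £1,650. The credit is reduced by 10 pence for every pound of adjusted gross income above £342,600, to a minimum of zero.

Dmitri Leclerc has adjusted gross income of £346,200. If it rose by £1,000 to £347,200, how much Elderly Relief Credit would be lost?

£100

At £346,200 — 10% of the £3,600 excess over £342,600 is £360; credit = £1,650 − £360 = £1,290.
At £347,200 — 10% of the £4,600 excess over £342,600 is £460; credit = £1,650 − £460 = £1,190.
Lost: £1,290 − £1,190 = £100.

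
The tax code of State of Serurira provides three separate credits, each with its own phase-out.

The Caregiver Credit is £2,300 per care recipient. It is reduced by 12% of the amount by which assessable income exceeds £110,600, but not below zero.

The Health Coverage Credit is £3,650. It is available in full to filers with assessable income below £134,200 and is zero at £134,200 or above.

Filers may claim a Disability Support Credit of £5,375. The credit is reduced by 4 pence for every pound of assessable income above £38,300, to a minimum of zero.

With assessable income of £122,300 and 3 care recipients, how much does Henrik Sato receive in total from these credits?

£11,161

Caregiver Credit: base = 3 × £2,300 = £6,900. 12% of the £11,700 excess over £110,600 is £1,404; credit = £6,900 − £1,404 = £5,496.
Health Coverage Credit: £122,300 is below the £134,200 cutoff, so the full £3,650 applies.
Disability Support Credit: 4% of the £84,000 excess over £38,300 is £3,360; credit = £5,375 − £3,360 = £2,015.
Total: £5,496 + £3,650 + £2,015 = £11,161.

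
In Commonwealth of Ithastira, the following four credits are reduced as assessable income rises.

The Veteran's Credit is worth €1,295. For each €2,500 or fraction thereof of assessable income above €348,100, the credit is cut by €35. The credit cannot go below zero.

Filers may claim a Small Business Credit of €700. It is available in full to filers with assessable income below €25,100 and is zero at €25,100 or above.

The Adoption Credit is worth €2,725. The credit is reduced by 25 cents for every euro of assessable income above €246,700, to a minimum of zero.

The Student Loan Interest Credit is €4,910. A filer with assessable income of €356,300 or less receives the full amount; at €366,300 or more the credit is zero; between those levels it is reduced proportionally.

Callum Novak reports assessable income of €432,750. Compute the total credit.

Veteran's Credit: income exceeds €348,100 by €84,650, which is 34 full-or-partial €2,500 increments; reduction = 34 × €35 = €1,190, leaving €105.
Small Business Credit: €432,750 meets or exceeds the €25,100 cutoff, so the credit is €0.
Adoption Credit: 25% of the €186,050 excess over €246,700 is €46,512.50 ≥ base, so the credit is €0.
Student Loan Interest Credit: €432,750 is at or above €366,300, so the credit is €0.
Total: €105 + €0 + €0 + €0 = €105.

€105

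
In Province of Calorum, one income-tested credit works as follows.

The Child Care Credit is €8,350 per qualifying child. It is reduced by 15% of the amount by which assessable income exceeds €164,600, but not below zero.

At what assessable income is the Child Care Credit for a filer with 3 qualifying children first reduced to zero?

€331,600

Full credit = 3 × €8,350 = €25,050.
The credit falls by 15% of each euro above €164,600, so it reaches zero when the excess is €25,050 / 15% = €167,000: income = €164,600 + €167,000 = €331,600.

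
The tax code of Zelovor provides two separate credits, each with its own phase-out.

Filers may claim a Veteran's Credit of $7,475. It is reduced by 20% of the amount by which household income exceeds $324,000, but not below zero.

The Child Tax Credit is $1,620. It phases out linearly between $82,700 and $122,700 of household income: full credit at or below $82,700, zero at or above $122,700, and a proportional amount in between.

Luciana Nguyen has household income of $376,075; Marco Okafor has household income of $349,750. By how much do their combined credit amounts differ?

Luciana ($376,075): Veteran's Credit: 20% of the $52,075 excess over $324,000 is $10,415 ≥ base, so the credit is $0. Child Tax Credit: $376,075 is at or above $122,700, so the credit is $0. total $0 + $0 = $0
Marco ($349,750): Veteran's Credit: 20% of the $25,750 excess over $324,000 is $5,150; credit = $7,475 − $5,150 = $2,325. Child Tax Credit: $349,750 is at or above $122,700, so the credit is $0. total $2,325 + $0 = $2,325
Difference: |$0 − $2,325| = $2,325.

$2,325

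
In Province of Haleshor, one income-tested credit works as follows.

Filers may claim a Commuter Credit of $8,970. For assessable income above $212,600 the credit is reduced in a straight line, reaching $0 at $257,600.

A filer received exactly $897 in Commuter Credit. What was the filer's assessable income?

$897 is 897/8,970 of the full $8,970, so 8,073/8,970 of the $45,000 range has been used: income = $212,600 + $45,000 × 8,073/8,970 = $253,100.

$253,100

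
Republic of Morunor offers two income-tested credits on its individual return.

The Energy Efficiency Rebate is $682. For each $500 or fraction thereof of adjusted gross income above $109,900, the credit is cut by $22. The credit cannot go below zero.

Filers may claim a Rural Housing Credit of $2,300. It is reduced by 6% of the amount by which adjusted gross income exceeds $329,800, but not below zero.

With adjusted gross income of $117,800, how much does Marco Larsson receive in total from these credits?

Energy Efficiency Rebate: income exceeds $109,900 by $7,900, which is 16 full-or-partial $500 increments; reduction = 16 × $22 = $352, leaving $330.
Rural Housing Credit: $117,800 is at or below the $329,800 threshold, so the full $2,300 applies.
Total: $330 + $2,300 = $2,630.

$2,630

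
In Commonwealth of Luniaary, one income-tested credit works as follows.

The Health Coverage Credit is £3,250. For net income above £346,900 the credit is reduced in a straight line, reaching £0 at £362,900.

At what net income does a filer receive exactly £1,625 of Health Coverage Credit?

£354,900

£1,625 is 1,625/3,250 of the full £3,250, so 1,625/3,250 of the £16,000 range has been used: income = £346,900 + £16,000 × 1,625/3,250 = £354,900.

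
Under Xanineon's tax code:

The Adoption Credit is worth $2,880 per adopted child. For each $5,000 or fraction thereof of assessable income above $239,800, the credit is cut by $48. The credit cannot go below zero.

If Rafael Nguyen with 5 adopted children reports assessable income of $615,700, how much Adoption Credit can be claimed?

$10,752

Adoption Credit: base = 5 × $2,880 = $14,400. income exceeds $239,800 by $375,900, which is 76 full-or-partial $5,000 increments; reduction = 76 × $48 = $3,648, leaving $10,752.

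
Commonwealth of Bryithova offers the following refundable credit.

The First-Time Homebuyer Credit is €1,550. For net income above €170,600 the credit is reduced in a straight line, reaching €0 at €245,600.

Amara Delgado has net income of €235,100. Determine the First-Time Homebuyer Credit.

€217

First-Time Homebuyer Credit: €235,100 is €64,500 into a €75,000 phase-out range, leaving 10,500/75,000 of the credit: €1,550 × 10,500/75,000 = €217.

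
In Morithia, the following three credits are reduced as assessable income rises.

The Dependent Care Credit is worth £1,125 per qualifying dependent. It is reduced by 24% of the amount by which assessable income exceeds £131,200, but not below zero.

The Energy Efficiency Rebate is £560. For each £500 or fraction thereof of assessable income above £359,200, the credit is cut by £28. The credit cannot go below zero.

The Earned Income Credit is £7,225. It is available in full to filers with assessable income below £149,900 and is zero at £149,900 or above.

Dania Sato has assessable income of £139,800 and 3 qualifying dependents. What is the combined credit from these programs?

£9,096

Dependent Care Credit: base = 3 × £1,125 = £3,375. 24% of the £8,600 excess over £131,200 is £2,064; credit = £3,375 − £2,064 = £1,311.
Energy Efficiency Rebate: £139,800 is at or below the £359,200 threshold, so the full £560 applies.
Earned Income Credit: £139,800 is below the £149,900 cutoff, so the full £7,225 applies.
Total: £1,311 + £560 + £7,225 = £9,096.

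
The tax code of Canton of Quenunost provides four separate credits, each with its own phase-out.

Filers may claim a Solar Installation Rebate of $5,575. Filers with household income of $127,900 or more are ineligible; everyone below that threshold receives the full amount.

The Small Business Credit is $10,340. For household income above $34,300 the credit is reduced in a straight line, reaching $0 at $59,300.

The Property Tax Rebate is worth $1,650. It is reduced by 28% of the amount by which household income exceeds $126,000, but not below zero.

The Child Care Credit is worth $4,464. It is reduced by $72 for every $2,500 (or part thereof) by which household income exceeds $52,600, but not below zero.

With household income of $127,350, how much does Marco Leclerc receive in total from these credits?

Solar Installation Rebate: $127,350 is below the $127,900 cutoff, so the full $5,575 applies.
Small Business Credit: $127,350 is at or above $59,300, so the credit is $0.
Property Tax Rebate: 28% of the $1,350 excess over $126,000 is $378; credit = $1,650 − $378 = $1,272.
Child Care Credit: income exceeds $52,600 by $74,750, which is 30 full-or-partial $2,500 increments; reduction = 30 × $72 = $2,160, leaving $2,304.
Total: $5,575 + $0 + $1,272 + $2,304 = $9,151.

$9,151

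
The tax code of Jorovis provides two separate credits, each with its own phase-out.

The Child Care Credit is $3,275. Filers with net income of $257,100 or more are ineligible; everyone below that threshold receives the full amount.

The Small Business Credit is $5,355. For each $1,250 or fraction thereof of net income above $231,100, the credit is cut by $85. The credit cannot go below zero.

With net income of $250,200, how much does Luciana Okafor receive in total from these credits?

Child Care Credit: $250,200 is below the $257,100 cutoff, so the full $3,275 applies.
Small Business Credit: income exceeds $231,100 by $19,100, which is 16 full-or-partial $1,250 increments; reduction = 16 × $85 = $1,360, leaving $3,995.
Total: $3,275 + $3,995 = $7,270.

$7,270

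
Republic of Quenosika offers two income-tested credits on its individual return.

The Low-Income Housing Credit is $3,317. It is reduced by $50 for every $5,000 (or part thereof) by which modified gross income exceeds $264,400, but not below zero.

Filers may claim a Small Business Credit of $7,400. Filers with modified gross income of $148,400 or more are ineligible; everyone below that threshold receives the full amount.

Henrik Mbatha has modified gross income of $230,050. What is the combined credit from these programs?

Low-Income Housing Credit: $230,050 is at or below the $264,400 threshold, so the full $3,317 applies.
Small Business Credit: $230,050 meets or exceeds the $148,400 cutoff, so the credit is $0.
Total: $3,317 + $0 = $3,317.

$3,317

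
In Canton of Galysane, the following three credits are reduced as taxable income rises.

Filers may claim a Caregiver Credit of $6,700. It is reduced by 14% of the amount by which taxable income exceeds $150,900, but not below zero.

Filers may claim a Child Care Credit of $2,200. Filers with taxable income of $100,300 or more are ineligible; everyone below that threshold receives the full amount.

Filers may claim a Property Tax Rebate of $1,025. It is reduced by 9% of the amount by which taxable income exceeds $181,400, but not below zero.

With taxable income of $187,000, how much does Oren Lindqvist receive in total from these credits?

Caregiver Credit: 14% of the $36,100 excess over $150,900 is $5,054; credit = $6,700 − $5,054 = $1,646.
Child Care Credit: $187,000 meets or exceeds the $100,300 cutoff, so the credit is $0.
Property Tax Rebate: 9% of the $5,600 excess over $181,400 is $504; credit = $1,025 − $504 = $521.
Total: $1,646 + $0 + $521 = $2,167.

$2,167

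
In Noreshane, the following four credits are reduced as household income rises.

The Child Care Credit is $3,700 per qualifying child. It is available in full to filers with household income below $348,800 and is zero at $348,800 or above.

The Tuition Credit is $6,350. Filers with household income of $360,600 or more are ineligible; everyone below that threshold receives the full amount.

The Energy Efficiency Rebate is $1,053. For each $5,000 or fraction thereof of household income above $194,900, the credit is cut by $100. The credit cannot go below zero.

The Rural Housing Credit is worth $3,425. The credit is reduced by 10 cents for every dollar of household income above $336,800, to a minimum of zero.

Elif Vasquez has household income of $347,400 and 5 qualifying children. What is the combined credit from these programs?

Child Care Credit: base = 5 × $3,700 = $18,500. $347,400 is below the $348,800 cutoff, so the full $18,500 applies.
Tuition Credit: $347,400 is below the $360,600 cutoff, so the full $6,350 applies.
Energy Efficiency Rebate: income exceeds $194,900 by $152,500 → 31 increments × $100 = $3,100 ≥ base, so the credit is $0.
Rural Housing Credit: 10% of the $10,600 excess over $336,800 is $1,060; credit = $3,425 − $1,060 = $2,365.
Total: $18,500 + $6,350 + $0 + $2,365 = $27,215.

$27,215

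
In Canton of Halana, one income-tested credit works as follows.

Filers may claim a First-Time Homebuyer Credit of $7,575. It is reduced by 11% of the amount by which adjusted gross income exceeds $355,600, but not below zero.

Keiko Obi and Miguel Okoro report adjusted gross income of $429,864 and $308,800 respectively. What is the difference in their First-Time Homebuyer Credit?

$7,575

Keiko ($429,864): First-Time Homebuyer Credit: 11% of the $74,264 excess over $355,600 is $8,169.04 ≥ base, so the credit is $0.
Miguel ($308,800): First-Time Homebuyer Credit: $308,800 is at or below the $355,600 threshold, so the full $7,575 applies.
Difference: |$0 − $7,575| = $7,575.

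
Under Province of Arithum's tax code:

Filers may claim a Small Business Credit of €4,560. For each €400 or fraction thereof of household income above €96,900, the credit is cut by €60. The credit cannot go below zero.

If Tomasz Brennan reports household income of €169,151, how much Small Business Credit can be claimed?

€0

Small Business Credit: income exceeds €96,900 by €72,251 → 181 increments × €60 = €10,860 ≥ base, so the credit is €0.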